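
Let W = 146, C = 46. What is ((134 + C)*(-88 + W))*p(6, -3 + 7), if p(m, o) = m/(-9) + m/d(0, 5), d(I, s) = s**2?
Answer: -22272/5 ≈ -4454.4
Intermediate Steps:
p(m, o) = -16*m/225 (p(m, o) = m/(-9) + m/(5**2) = m*(-1/9) + m/25 = -m/9 + m*(1/25) = -m/9 + m/25 = -16*m/225)
((134 + C)*(-88 + W))*p(6, -3 + 7) = ((134 + 46)*(-88 + 146))*(-16/225*6) = (180*58)*(-32/75) = 10440*(-32/75) = -22272/5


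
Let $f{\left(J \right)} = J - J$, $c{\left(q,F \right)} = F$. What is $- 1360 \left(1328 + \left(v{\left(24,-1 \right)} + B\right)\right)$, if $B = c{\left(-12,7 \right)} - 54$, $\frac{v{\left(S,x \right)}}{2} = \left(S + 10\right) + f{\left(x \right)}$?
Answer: $-1834640$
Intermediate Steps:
$f{\left(J \right)} = 0$
$v{\left(S,x \right)} = 20 + 2 S$ ($v{\left(S,x \right)} = 2 \left(\left(S + 10\right) + 0\right) = 2 \left(\left(10 + S\right) + 0\right) = 2 \left(10 + S\right) = 20 + 2 S$)
$B = -47$ ($B = 7 - 54 = -47$)
$- 1360 \left(1328 + \left(v{\left(24,-1 \right)} + B\right)\right) = - 1360 \left(1328 + \left(\left(20 + 2 \cdot 24\right) - 47\right)\right) = - 1360 \left(1328 + \left(\left(20 + 48\right) - 47\right)\right) = - 1360 \left(1328 + \left(68 - 47\right)\right) = - 1360 \left(1328 + 21\right) = \left(-1360\right) 1349 = -1834640$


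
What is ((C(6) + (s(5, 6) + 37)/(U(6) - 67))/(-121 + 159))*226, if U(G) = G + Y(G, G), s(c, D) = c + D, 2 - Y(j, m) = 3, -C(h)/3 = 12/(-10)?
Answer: 49494/2945 ≈ 16.806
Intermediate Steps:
C(h) = 18/5 (C(h) = -36/(-10) = -36*(-1)/10 = -3*(-6/5) = 18/5)
Y(j, m) = -1 (Y(j, m) = 2 - 1*3 = 2 - 3 = -1)
s(c, D) = D + c
U(G) = -1 + G (U(G) = G - 1 = -1 + G)
((C(6) + (s(5, 6) + 37)/(U(6) - 67))/(-121 + 159))*226 = ((18/5 + ((6 + 5) + 37)/((-1 + 6) - 67))/(-121 + 159))*226 = ((18/5 + (11 + 37)/(5 - 67))/38)*226 = ((18/5 + 48/(-62))*(1/38))*226 = ((18/5 + 48*(-1/62))*(1/38))*226 = ((18/5 - 24/31)*(1/38))*226 = ((438/155)*(1/38))*226 = (219/2945)*226 = 49494/2945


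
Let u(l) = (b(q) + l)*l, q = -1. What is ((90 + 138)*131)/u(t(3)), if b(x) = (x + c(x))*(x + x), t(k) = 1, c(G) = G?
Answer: 29868/5 ≈ 5973.6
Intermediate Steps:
b(x) = 4*x² (b(x) = (x + x)*(x + x) = (2*x)*(2*x) = 4*x²)
u(l) = l*(4 + l) (u(l) = (4*(-1)² + l)*l = (4*1 + l)*l = (4 + l)*l = l*(4 + l))
((90 + 138)*131)/u(t(3)) = ((90 + 138)*131)/((1*(4 + 1))) = (228*131)/((1*5)) = 29868/5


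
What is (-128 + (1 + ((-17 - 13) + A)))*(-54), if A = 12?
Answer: 7830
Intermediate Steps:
(-128 + (1 + ((-17 - 13) + A)))*(-54) = (-128 + (1 + ((-17 - 13) + 12)))*(-54) = (-128 + (1 + (-30 + 12)))*(-54) = (-128 + (1 - 18))*(-54) = (-128 - 17)*(-54) = -145*(-54) = 7830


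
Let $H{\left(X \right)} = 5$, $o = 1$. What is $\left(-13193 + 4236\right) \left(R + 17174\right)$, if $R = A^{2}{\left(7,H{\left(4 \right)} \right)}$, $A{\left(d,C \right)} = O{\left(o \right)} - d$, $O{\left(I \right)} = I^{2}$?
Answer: $-154149970$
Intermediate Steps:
$A{\left(d,C \right)} = 1 - d$ ($A{\left(d,C \right)} = 1^{2} - d = 1 - d$)
$R = 36$ ($R = \left(1 - 7\right)^{2} = \left(-6\right)^{2} = 36$)
$\left(-13193 + 4236\right) \left(R + 17174\right) = \left(-13193 + 4236\right) \left(36 + 17174\right) = \left(-8957\right) 17210 = -154149970$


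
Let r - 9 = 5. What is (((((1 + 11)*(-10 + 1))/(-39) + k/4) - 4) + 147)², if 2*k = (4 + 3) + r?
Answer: 238177489/10816 ≈ 22021.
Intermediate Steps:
r = 14 (r = 9 + 5 = 14)
k = 21/2 (k = ((4 + 3) + 14)/2 = (7 + 14)/2 = (½)*21 = 21/2 ≈ 10.500)
(((((1 + 11)*(-10 + 1))/(-39) + k/4) - 4) + 147)² = (((((1 + 11)*(-10 + 1))/(-39) + (21/2)/4) - 4) + 147)² = ((((12*(-9))*(-1/39) + (21/2)*(¼)) - 4) + 147)² = (((-108*(-1/39) + 21/8) - 4) + 147)² = (((36/13 + 21/8) - 4) + 147)² = ((561/104 - 4) + 147)² = (145/104 + 147)² = (15433/104)² = 238177489/10816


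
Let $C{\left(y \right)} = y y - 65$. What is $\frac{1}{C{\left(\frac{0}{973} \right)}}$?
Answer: $- \frac{1}{65} \approx -0.015385$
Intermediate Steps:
$C{\left(y \right)} = -65 + y^{2}$ ($C{\left(y \right)} = y^{2} - 65 = -65 + y^{2}$)
$\frac{1}{C{\left(\frac{0}{973} \right)}} = \frac{1}{-65 + \left(\frac{0}{973}\right)^{2}} = \frac{1}{-65 + \left(0 \cdot \frac{1}{973}\right)^{2}} = \frac{1}{-65 + 0^{2}} = \frac{1}{-65 + 0} = \frac{1}{-65} = - \frac{1}{65}$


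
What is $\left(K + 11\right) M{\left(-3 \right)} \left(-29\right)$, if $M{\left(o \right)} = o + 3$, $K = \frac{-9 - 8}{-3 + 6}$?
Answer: $0$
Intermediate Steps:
$K = - \frac{17}{3} \approx -5.6667$
$M{\left(o \right)} = 3 + o$
$\left(K + 11\right) M{\left(-3 \right)} \left(-29\right) = \left(- \frac{17}{3} + 11\right) \left(3 - 3\right) \left(-29\right) = \frac{16}{3} \cdot 0 \left(-29\right) = 0 \left(-29\right) = 0$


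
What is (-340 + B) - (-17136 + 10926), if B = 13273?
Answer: 19143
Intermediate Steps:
(-340 + B) - (-17136 + 10926) = (-340 + 13273) - (-17136 + 10926) = 12933 - 1*(-6210) = 12933 + 6210 = 19143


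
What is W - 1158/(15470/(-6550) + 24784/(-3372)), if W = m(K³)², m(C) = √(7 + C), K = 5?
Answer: 1347257202/5362501 ≈ 251.24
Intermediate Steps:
W = 132 (W = (√(7 + 5³))² = (√(7 + 125))² = (√132)² = (2*√33)² = 132)
W - 1158/(15470/(-6550) + 24784/(-3372)) = 132 - 1158/(15470/(-6550) + 24784/(-3372)) = 132 - 1158/(15470*(-1/6550) + 24784*(-1/3372)) = 132 - 1158/(-1547/655 - 6196/843) = 132 - 1158/(-5362501/552165) = 132 - 1158*(-552165/5362501) = 132 + 639407070/5362501 = 1347257202/5362501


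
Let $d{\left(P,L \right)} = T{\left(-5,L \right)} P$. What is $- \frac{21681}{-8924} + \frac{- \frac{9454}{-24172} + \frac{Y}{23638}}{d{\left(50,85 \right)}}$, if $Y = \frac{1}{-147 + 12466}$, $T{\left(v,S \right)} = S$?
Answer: $\frac{83583727976523209}{34402146386819300} \approx 2.4296$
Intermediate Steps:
$Y = \frac{1}{12319} \approx 8.1175 \cdot 10^{-5}$
$d{\left(P,L \right)} = L P$
$- \frac{21681}{-8924} + \frac{- \frac{9454}{-24172} + \frac{Y}{23638}}{d{\left(50,85 \right)}} = - \frac{21681}{-8924} + \frac{- \frac{9454}{-24172} + \frac{1}{12319 \cdot 23638}}{85 \cdot 50} = \left(-21681\right) \left(- \frac{1}{8924}\right) + \frac{\left(-9454\right) \left(- \frac{1}{24172}\right) + \frac{1}{12319} \cdot \frac{1}{23638}}{4250} = \frac{21681}{8924} + \left(\frac{4727}{12086} + \frac{1}{291196522}\right) \frac{1}{4250} = \frac{21681}{8924} + \frac{344121492895}{879850291223} \cdot \frac{1}{4250} = \frac{21681}{8924} + \frac{68824298579}{747872747539550} = \frac{83583727976523209}{34402146386819300}$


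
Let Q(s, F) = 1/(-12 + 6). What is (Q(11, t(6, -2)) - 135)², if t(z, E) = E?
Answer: 657721/36 ≈ 18270.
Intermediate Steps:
Q(s, F) = -⅙ (Q(s, F) = 1/(-6) = -⅙)
(Q(11, t(6, -2)) - 135)² = (-⅙ - 135)² = (-811/6)² = 657721/36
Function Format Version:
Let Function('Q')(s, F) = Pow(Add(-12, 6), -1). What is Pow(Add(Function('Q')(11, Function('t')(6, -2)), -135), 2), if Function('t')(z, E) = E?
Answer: Rational(657721, 36) ≈ 18270.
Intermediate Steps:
Function('Q')(s, F) = Rational(-1, 6) (Function('Q')(s, F) = Pow(-6, -1) = Rational(-1, 6))
Pow(Add(Function('Q')(11, Function('t')(6, -2)), -135), 2) = Pow(Add(Rational(-1, 6), -135), 2) = Pow(Rational(-811, 6), 2) = Rational(657721, 36)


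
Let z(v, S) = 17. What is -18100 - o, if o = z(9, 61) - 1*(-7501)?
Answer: -25618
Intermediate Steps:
o = 7518 (o = 17 - 1*(-7501) = 17 + 7501 = 7518)
-18100 - o = -18100 - 1*7518 = -18100 - 7518 = -25618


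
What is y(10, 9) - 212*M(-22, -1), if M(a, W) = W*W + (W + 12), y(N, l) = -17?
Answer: -2561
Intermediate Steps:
M(a, W) = 12 + W + W² (M(a, W) = W² + (12 + W) = 12 + W + W²)
y(10, 9) - 212*M(-22, -1) = -17 - 212*(12 - 1 + (-1)²) = -17 - 212*(12 - 1 + 1) = -17 - 212*12 = -17 - 2544 = -2561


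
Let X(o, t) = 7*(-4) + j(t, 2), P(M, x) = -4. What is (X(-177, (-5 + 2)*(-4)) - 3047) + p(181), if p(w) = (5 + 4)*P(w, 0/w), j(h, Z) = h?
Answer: -3099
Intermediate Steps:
p(w) = -36 (p(w) = (5 + 4)*(-4) = 9*(-4) = -36)
X(o, t) = -28 + t (X(o, t) = 7*(-4) + t = -28 + t)
(X(-177, (-5 + 2)*(-4)) - 3047) + p(181) = ((-28 + (-5 + 2)*(-4)) - 3047) - 36 = ((-28 - 3*(-4)) - 3047) - 36 = ((-28 + 12) - 3047) - 36 = (-16 - 3047) - 36 = -3063 - 36 = -3099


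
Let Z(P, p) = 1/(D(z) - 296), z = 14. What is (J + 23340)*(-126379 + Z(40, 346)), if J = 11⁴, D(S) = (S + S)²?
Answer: -2342400351931/488 ≈ -4.8000e+9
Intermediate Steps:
D(S) = 4*S² (D(S) = (2*S)² = 4*S²)
J = 14641
Z(P, p) = 1/488 (Z(P, p) = 1/(4*14² - 296) = 1/(4*196 - 296) = 1/(784 - 296) = 1/488)
(J + 23340)*(-126379 + Z(40, 346)) = (14641 + 23340)*(-126379 + 1/488) = 37981*(-61672951/488) = -2342400351931/488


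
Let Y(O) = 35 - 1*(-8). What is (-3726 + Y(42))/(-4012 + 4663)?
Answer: -3683/651 ≈ -5.6574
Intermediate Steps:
Y(O) = 43 (Y(O) = 35 + 8 = 43)
(-3726 + Y(42))/(-4012 + 4663) = (-3726 + 43)/(-4012 + 4663) = -3683/651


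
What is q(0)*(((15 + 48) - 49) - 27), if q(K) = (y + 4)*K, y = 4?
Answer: 0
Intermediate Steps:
q(K) = 8*K (q(K) = (4 + 4)*K = 8*K)
q(0)*(((15 + 48) - 49) - 27) = (8*0)*(((15 + 48) - 49) - 27) = 0*((63 - 49) - 27) = 0*(14 - 27) = 0*(-13) = 0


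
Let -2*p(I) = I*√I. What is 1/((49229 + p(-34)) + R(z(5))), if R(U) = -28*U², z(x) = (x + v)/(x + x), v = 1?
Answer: 30761825/1514069944979 - 10625*I*√34/1514069944979 ≈ 2.0317e-5 - 4.0919e-8*I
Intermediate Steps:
p(I) = -I^(3/2)/2 (p(I) = -I*√I/2 = -I^(3/2)/2)
z(x) = (1 + x)/(2*x) (z(x) = (x + 1)/(x + x) = (1 + x)/((2*x)) = (1 + x)*(1/(2*x)) = (1 + x)/(2*x))
1/((49229 + p(-34)) + R(z(5))) = 1/((49229 - (-17)*I*√34) - 28*(1 + 5)²/100) = 1/((49229 - (-17)*I*√34) - 28*((½)*(⅕)*6)²) = 1/((49229 + 17*I*√34) - 28*(⅗)²) = 1/((49229 + 17*I*√34) - 28*9/25) = 1/((49229 + 17*I*√34) - 252/25) = 1/(1230473/25 + 17*I*√34)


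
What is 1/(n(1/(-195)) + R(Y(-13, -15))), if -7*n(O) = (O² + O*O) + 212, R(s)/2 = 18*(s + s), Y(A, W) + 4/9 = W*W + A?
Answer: 266175/4046316298 ≈ 6.5782e-5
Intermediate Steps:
Y(A, W) = -4/9 + A + W² (Y(A, W) = -4/9 + (W*W + A) = -4/9 + (W² + A) = -4/9 + (A + W²) = -4/9 + A + W²)
R(s) = 72*s (R(s) = 2*(18*(s + s)) = 2*(18*(2*s)) = 2*(36*s) = 72*s)
n(O) = -212/7 - 2*O²/7 (n(O) = -((O² + O*O) + 212)/7 = -((O² + O²) + 212)/7 = -(2*O² + 212)/7 = -(212 + 2*O²)/7 = -212/7 - 2*O²/7)
1/(n(1/(-195)) + R(Y(-13, -15))) = 1/((-212/7 - 2*(1/(-195))²/7) + 72*(-4/9 - 13 + (-15)²)) = 1/((-212/7 - 2*(-1/195)²/7) + 72*(-4/9 - 13 + 225)) = 1/((-212/7 - 2/7*1/38025) + 72*(1904/9)) = 1/((-212/7 - 2/266175) + 15232) = 1/(-8061302/266175 + 15232) = 1/(4046316298/266175) = 266175/4046316298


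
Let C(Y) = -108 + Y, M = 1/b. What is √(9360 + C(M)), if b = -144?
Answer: √1332287/12 ≈ 96.187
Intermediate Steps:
M = -1/144 (M = 1/(-144) = -1/144 ≈ -0.0069444)
√(9360 + C(M)) = √(9360 + (-108 - 1/144)) = √(9360 - 15553/144) = √(1332287/144) = √1332287/12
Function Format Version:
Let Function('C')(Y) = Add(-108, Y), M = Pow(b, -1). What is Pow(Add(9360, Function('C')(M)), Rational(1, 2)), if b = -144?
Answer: Mul(Rational(1, 12), Pow(1332287, Rational(1, 2))) ≈ 96.187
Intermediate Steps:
M = Rational(-1, 144) (M = Pow(-144, -1) = Rational(-1, 144) ≈ -0.0069444)
Pow(Add(9360, Function('C')(M)), Rational(1, 2)) = Pow(Add(9360, Add(-108, Rational(-1, 144))), Rational(1, 2)) = Pow(Add(9360, Rational(-15553, 144)), Rational(1, 2)) = Pow(Rational(1332287, 144), Rational(1, 2)) = Mul(Rational(1, 12), Pow(1332287, Rational(1, 2)))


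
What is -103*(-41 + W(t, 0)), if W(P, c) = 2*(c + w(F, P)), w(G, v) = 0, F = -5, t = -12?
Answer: 4223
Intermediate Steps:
W(P, c) = 2*c (W(P, c) = 2*(c + 0) = 2*c)
-103*(-41 + W(t, 0)) = -103*(-41 + 2*0) = -103*(-41 + 0) = -103*(-41) = 4223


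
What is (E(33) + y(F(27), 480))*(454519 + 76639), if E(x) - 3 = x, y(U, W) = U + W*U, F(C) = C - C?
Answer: 19121688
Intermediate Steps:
F(C) = 0
y(U, W) = U + U*W
E(x) = 3 + x
(E(33) + y(F(27), 480))*(454519 + 76639) = ((3 + 33) + 0*(1 + 480))*(454519 + 76639) = (36 + 0*481)*531158 = (36 + 0)*531158 = 36*531158 = 19121688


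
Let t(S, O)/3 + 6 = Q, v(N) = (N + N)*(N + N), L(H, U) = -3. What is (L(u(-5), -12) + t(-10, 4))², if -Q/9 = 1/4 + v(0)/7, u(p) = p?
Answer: 12321/16 ≈ 770.06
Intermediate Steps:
v(N) = 4*N² (v(N) = (2*N)*(2*N) = 4*N²)
Q = -9/4 (Q = -9*(1/4 + (4*0²)/7) = -9*(1*(¼) + (4*0)*(⅐)) = -9*(¼ + 0*(⅐)) = -9*(¼ + 0) = -9*¼ = -9/4 ≈ -2.2500)
t(S, O) = -99/4 (t(S, O) = -18 + 3*(-9/4) = -18 - 27/4 = -99/4)
(L(u(-5), -12) + t(-10, 4))² = (-3 - 99/4)² = (-111/4)² = 12321/16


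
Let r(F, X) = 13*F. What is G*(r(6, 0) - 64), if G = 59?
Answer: 826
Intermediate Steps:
G*(r(6, 0) - 64) = 59*(13*6 - 64) = 59*(78 - 64) = 59*14 = 826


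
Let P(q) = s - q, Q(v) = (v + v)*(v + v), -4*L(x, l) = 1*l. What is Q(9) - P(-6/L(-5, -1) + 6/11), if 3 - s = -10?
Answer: 3163/11 ≈ 287.55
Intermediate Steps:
s = 13 (s = 3 - 1*(-10) = 3 + 10 = 13)
L(x, l) = -l/4
Q(v) = 4*v² (Q(v) = (2*v)*(2*v) = 4*v²)
P(q) = 13 - q
Q(9) - P(-6/L(-5, -1) + 6/11) = 4*9² - (13 - (-6/((-¼*(-1))) + 6/11)) = 4*81 - (13 - (-6/¼ + 6*(1/11))) = 324 - (13 - (-6*4 + 6/11)) = 324 - (13 - (-24 + 6/11)) = 324 - (13 - 1*(-258/11)) = 324 - (13 + 258/11) = 324 - 1*401/11 = 324 - 401/11 = 3163/11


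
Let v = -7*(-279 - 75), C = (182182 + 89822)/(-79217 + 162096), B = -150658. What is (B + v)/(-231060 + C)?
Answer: 3070252555/4787437434 ≈ 0.64131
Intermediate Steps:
C = 272004/82879 ≈ 3.2819
v = 2478 (v = -7*(-354) = 2478)
(B + v)/(-231060 + C) = (-150658 + 2478)/(-231060 + 272004/82879) = -148180/(-19149749736/82879) = -148180*(-82879/19149749736) = 3070252555/4787437434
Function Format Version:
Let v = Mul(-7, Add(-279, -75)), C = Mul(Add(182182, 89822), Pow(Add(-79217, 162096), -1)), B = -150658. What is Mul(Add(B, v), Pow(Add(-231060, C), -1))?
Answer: Rational(3070252555, 4787437434) ≈ 0.64131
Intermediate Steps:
C = Rational(272004, 82879) (C = Mul(272004, Pow(82879, -1)) = Mul(272004, Rational(1, 82879)) = Rational(272004, 82879) ≈ 3.2819)
v = 2478 (v = Mul(-7, -354) = 2478)
Mul(Add(B, v), Pow(Add(-231060, C), -1)) = Mul(Add(-150658, 2478), Pow(Add(-231060, Rational(272004, 82879)), -1)) = Mul(-148180, Pow(Rational(-19149749736, 82879), -1)) = Mul(-148180, Rational(-82879, 19149749736)) = Rational(3070252555, 4787437434)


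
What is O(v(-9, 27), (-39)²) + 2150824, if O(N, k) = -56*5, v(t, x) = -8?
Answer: 2150544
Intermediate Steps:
O(N, k) = -280
O(v(-9, 27), (-39)²) + 2150824 = -280 + 2150824 = 2150544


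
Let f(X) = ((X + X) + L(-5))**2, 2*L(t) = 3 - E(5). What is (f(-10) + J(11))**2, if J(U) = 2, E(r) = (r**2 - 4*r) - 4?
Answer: 131769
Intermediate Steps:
E(r) = -4 + r**2 - 4*r
L(t) = 1 (L(t) = (3 - (-4 + 5**2 - 4*5))/2 = (3 - (-4 + 25 - 20))/2 = (3 - 1*1)/2 = (3 - 1)/2 = (1/2)*2 = 1)
f(X) = (1 + 2*X)**2 (f(X) = ((X + X) + 1)**2 = (2*X + 1)**2 = (1 + 2*X)**2)
(f(-10) + J(11))**2 = ((1 + 2*(-10))**2 + 2)**2 = ((1 - 20)**2 + 2)**2 = ((-19)**2 + 2)**2 = (361 + 2)**2 = 363**2 = 131769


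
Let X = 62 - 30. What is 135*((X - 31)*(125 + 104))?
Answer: 30915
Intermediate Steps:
X = 32
135*((X - 31)*(125 + 104)) = 135*((32 - 31)*(125 + 104)) = 135*(1*229) = 135*229 = 30915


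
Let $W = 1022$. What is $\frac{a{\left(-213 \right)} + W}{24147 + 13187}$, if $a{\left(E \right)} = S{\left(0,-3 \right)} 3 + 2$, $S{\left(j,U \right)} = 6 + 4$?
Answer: $\frac{527}{18667} \approx 0.028232$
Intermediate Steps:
$S{\left(j,U \right)} = 10$
$a{\left(E \right)} = 32$ ($a{\left(E \right)} = 10 \cdot 3 + 2 = 30 + 2 = 32$)
$\frac{a{\left(-213 \right)} + W}{24147 + 13187} = \frac{32 + 1022}{24147 + 13187} = \frac{1054}{37334} = 1054 \cdot \frac{1}{37334} = \frac{527}{18667}$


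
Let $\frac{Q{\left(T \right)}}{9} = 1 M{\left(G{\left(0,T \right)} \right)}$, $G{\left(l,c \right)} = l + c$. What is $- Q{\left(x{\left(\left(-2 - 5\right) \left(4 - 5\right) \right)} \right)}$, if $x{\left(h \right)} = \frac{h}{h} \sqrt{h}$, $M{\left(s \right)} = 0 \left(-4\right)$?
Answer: $0$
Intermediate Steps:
$G{\left(l,c \right)} = c + l$
$M{\left(s \right)} = 0$
$x{\left(h \right)} = \sqrt{h}$ ($x{\left(h \right)} = 1 \sqrt{h} = \sqrt{h}$)
$Q{\left(T \right)} = 0$ ($Q{\left(T \right)} = 9 \cdot 1 \cdot 0 = 9 \cdot 0 = 0$)
$- Q{\left(x{\left(\left(-2 - 5\right) \left(4 - 5\right) \right)} \right)} = \left(-1\right) 0 = 0$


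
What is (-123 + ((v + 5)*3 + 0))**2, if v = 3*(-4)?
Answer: 20736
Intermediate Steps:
v = -12
(-123 + ((v + 5)*3 + 0))**2 = (-123 + ((-12 + 5)*3 + 0))**2 = (-123 + (-7*3 + 0))**2 = (-123 + (-21 + 0))**2 = (-123 - 21)**2 = (-144)**2 = 20736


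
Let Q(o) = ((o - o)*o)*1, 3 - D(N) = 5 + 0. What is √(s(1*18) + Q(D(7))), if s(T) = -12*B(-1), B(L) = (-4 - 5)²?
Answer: 18*I*√3 ≈ 31.177*I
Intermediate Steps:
D(N) = -2 (D(N) = 3 - (5 + 0) = 3 - 1*5 = 3 - 5 = -2)
B(L) = 81 (B(L) = (-9)² = 81)
s(T) = -972 (s(T) = -12*81 = -972)
Q(o) = 0 (Q(o) = (0*o)*1 = 0*1 = 0)
√(s(1*18) + Q(D(7))) = √(-972 + 0) = √(-972) = 18*I*√3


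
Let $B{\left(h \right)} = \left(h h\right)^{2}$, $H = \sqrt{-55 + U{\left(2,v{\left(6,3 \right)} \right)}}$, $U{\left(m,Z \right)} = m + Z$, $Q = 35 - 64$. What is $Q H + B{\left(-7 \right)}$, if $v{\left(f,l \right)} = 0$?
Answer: $2401 - 29 i \sqrt{53} \approx 2401.0 - 211.12 i$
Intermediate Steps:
$Q = -29$
$U{\left(m,Z \right)} = Z + m$
$H = i \sqrt{53}$ ($H = \sqrt{-55 + \left(0 + 2\right)} = \sqrt{-55 + 2} = \sqrt{-53} = i \sqrt{53} \approx 7.2801 i$)
$B{\left(h \right)} = h^{4}$ ($B{\left(h \right)} = \left(h^{2}\right)^{2} = h^{4}$)
$Q H + B{\left(-7 \right)} = - 29 i \sqrt{53} + \left(-7\right)^{4} = - 29 i \sqrt{53} + 2401 = 2401 - 29 i \sqrt{53}$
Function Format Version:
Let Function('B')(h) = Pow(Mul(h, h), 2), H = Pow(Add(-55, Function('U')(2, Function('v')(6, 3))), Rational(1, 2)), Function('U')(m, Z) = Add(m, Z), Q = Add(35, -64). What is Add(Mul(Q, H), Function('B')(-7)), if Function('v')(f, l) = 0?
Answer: Add(2401, Mul(-29, I, Pow(53, Rational(1, 2)))) ≈ Add(2401.0, Mul(-211.12, I))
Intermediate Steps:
Q = -29
Function('U')(m, Z) = Add(Z, m)
H = Mul(I, Pow(53, Rational(1, 2))) (H = Pow(Add(-55, Add(0, 2)), Rational(1, 2)) = Pow(Add(-55, 2), Rational(1, 2)) = Pow(-53, Rational(1, 2)) = Mul(I, Pow(53, Rational(1, 2))) ≈ Mul(7.2801, I))
Function('B')(h) = Pow(h, 4) (Function('B')(h) = Pow(Pow(h, 2), 2) = Pow(h, 4))
Add(Mul(Q, H), Function('B')(-7)) = Add(Mul(-29, Mul(I, Pow(53, Rational(1, 2)))), Pow(-7, 4)) = Add(Mul(-29, I, Pow(53, Rational(1, 2))), 2401) = Add(2401, Mul(-29, I, Pow(53, Rational(1, 2))))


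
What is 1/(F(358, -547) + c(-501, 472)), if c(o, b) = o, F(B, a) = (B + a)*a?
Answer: 1/102882 ≈ 9.7199e-6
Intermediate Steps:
F(B, a) = a*(B + a)
1/(F(358, -547) + c(-501, 472)) = 1/(-547*(358 - 547) - 501) = 1/(-547*(-189) - 501) = 1/(103383 - 501) = 1/102882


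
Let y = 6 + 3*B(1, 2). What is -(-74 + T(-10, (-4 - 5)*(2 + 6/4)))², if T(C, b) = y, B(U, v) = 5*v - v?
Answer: -1936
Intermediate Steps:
B(U, v) = 4*v
y = 30 (y = 6 + 3*(4*2) = 6 + 3*8 = 6 + 24 = 30)
T(C, b) = 30
-(-74 + T(-10, (-4 - 5)*(2 + 6/4)))² = -(-74 + 30)² = -1*(-44)² = -1*1936 = -1936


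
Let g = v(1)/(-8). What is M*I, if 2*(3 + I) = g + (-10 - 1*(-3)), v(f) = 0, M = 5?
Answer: -65/2 ≈ -32.500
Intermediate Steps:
g = 0 (g = 0/(-8) = 0*(-⅛) = 0)
I = -13/2 (I = -3 + (0 + (-10 - 1*(-3)))/2 = -3 + (0 + (-10 + 3))/2 = -3 + (0 - 7)/2 = -3 + (½)*(-7) = -3 - 7/2 = -13/2 ≈ -6.5000)
M*I = 5*(-13/2) = -65/2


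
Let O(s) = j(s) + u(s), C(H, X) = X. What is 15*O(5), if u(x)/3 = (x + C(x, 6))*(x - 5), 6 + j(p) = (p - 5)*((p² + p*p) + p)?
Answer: -90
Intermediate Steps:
j(p) = -6 + (-5 + p)*(p + 2*p²) (j(p) = -6 + (p - 5)*((p² + p*p) + p) = -6 + (-5 + p)*((p² + p²) + p) = -6 + (-5 + p)*(2*p² + p) = -6 + (-5 + p)*(p + 2*p²))
u(x) = 3*(-5 + x)*(6 + x) (u(x) = 3*((x + 6)*(x - 5)) = 3*((6 + x)*(-5 + x)) = 3*((-5 + x)*(6 + x)) = 3*(-5 + x)*(6 + x))
O(s) = -96 - 6*s² - 2*s + 2*s³ (O(s) = (-6 - 9*s² - 5*s + 2*s³) + (-90 + 3*s + 3*s²) = -96 - 6*s² - 2*s + 2*s³)
15*O(5) = 15*(-96 - 6*5² - 2*5 + 2*5³) = 15*(-96 - 6*25 - 10 + 2*125) = 15*(-96 - 150 - 10 + 250) = 15*(-6) = -90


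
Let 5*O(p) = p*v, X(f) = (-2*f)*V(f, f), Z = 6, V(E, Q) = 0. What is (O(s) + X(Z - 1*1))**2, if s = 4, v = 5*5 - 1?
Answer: 9216/25 ≈ 368.64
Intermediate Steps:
v = 24 (v = 25 - 1 = 24)
X(f) = 0 (X(f) = -2*f*0 = 0)
O(p) = 24*p/5 (O(p) = (p*24)/5 = (24*p)/5 = 24*p/5)
(O(s) + X(Z - 1*1))**2 = ((24/5)*4 + 0)**2 = (96/5 + 0)**2 = (96/5)**2 = 9216/25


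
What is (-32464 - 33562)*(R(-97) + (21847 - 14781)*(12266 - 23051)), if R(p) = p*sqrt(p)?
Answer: 5031630837060 + 6404522*I*sqrt(97) ≈ 5.0316e+12 + 6.3077e+7*I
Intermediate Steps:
R(p) = p**(3/2)
(-32464 - 33562)*(R(-97) + (21847 - 14781)*(12266 - 23051)) = (-32464 - 33562)*((-97)**(3/2) + (21847 - 14781)*(12266 - 23051)) = -66026*(-97*I*sqrt(97) + 7066*(-10785)) = -66026*(-97*I*sqrt(97) - 76206810) = -66026*(-76206810 - 97*I*sqrt(97)) = 5031630837060 + 6404522*I*sqrt(97)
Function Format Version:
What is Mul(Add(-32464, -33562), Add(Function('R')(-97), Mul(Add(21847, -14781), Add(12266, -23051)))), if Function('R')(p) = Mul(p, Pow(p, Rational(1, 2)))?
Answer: Add(5031630837060, Mul(6404522, I, Pow(97, Rational(1, 2)))) ≈ Add(5.0316e+12, Mul(6.3077e+7, I))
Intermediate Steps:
Function('R')(p) = Pow(p, Rational(3, 2))
Mul(Add(-32464, -33562), Add(Function('R')(-97), Mul(Add(21847, -14781), Add(12266, -23051)))) = Mul(Add(-32464, -33562), Add(Pow(-97, Rational(3, 2)), Mul(Add(21847, -14781), Add(12266, -23051)))) = Mul(-66026, Add(Mul(-97, I, Pow(97, Rational(1, 2))), Mul(7066, -10785))) = Mul(-66026, Add(Mul(-97, I, Pow(97, Rational(1, 2))), -76206810)) = Mul(-66026, Add(-76206810, Mul(-97, I, Pow(97, Rational(1, 2))))) = Add(5031630837060, Mul(6404522, I, Pow(97, Rational(1, 2))))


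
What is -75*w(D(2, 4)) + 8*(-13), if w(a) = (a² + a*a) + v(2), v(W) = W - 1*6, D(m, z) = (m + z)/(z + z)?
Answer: 893/8 ≈ 111.63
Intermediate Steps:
D(m, z) = (m + z)/(2*z) (D(m, z) = (m + z)/((2*z)) = (m + z)*(1/(2*z)) = (m + z)/(2*z))
v(W) = -6 + W (v(W) = W - 6 = -6 + W)
w(a) = -4 + 2*a² (w(a) = (a² + a*a) + (-6 + 2) = (a² + a²) - 4 = 2*a² - 4 = -4 + 2*a²)
-75*w(D(2, 4)) + 8*(-13) = -75*(-4 + 2*((½)*(2 + 4)/4)²) + 8*(-13) = -75*(-4 + 2*((½)*(¼)*6)²) - 104 = -75*(-4 + 2*(¾)²) - 104 = -75*(-4 + 2*(9/16)) - 104 = -75*(-4 + 9/8) - 104 = -75*(-23/8) - 104 = 1725/8 - 104 = 893/8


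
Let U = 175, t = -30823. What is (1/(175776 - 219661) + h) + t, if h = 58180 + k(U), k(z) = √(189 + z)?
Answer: 1200561944/43885 + 2*√91 ≈ 27376.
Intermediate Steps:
h = 58180 + 2*√91 (h = 58180 + √(189 + 175) = 58180 + √364 = 58180 + 2*√91 ≈ 58199.)
(1/(175776 - 219661) + h) + t = (1/(175776 - 219661) + (58180 + 2*√91)) - 30823 = (1/(-43885) + (58180 + 2*√91)) - 30823 = (-1/43885 + (58180 + 2*√91)) - 30823 = (2553229299/43885 + 2*√91) - 30823 = 1200561944/43885 + 2*√91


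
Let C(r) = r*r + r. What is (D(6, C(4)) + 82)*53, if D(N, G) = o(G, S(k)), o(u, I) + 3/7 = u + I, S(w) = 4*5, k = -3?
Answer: 45103/7 ≈ 6443.3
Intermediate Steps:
S(w) = 20
C(r) = r + r**2 (C(r) = r**2 + r = r + r**2)
o(u, I) = -3/7 + I + u (o(u, I) = -3/7 + (u + I) = -3/7 + (I + u) = -3/7 + I + u)
D(N, G) = 137/7 + G (D(N, G) = -3/7 + 20 + G = 137/7 + G)
(D(6, C(4)) + 82)*53 = ((137/7 + 4*(1 + 4)) + 82)*53 = ((137/7 + 4*5) + 82)*53 = ((137/7 + 20) + 82)*53 = (277/7 + 82)*53 = (851/7)*53 = 45103/7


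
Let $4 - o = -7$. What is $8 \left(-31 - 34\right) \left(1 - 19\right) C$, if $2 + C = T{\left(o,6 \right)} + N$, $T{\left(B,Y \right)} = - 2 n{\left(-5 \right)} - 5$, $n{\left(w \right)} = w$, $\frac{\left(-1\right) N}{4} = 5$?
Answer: $-159120$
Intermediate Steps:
$N = -20$ ($N = \left(-4\right) 5 = -20$)
$o = 11$ ($o = 4 - -7 = 4 + 7 = 11$)
$T{\left(B,Y \right)} = 5$ ($T{\left(B,Y \right)} = \left(-2\right) \left(-5\right) - 5 = 10 - 5 = 5$)
$C = -17$ ($C = -2 + \left(5 - 20\right) = -2 - 15 = -17$)
$8 \left(-31 - 34\right) \left(1 - 19\right) C = 8 \left(-31 - 34\right) \left(1 - 19\right) \left(-17\right) = 8 \left(\left(-65\right) \left(-18\right)\right) \left(-17\right) = 8 \cdot 1170 \left(-17\right) = 9360 \left(-17\right) = -159120$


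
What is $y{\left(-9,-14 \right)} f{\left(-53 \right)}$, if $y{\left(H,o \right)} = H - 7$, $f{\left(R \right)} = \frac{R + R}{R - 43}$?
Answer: $- \frac{53}{3} \approx -17.667$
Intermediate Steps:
$f{\left(R \right)} = \frac{2 R}{-43 + R}$
$y{\left(H,o \right)} = -7 + H$
$y{\left(-9,-14 \right)} f{\left(-53 \right)} = \left(-7 - 9\right) 2 \left(-53\right) \frac{1}{-43 - 53} = - 16 \cdot 2 \left(-53\right) \frac{1}{-96} = - 16 \cdot 2 \left(-53\right) \left(- \frac{1}{96}\right) = \left(-16\right) \frac{53}{48} = - \frac{53}{3}$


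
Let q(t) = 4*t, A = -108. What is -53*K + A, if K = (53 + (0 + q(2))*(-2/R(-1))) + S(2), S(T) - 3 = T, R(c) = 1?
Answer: -2334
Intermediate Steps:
S(T) = 3 + T
K = 42 (K = (53 + (0 + 4*2)*(-2/1)) + (3 + 2) = (53 + (0 + 8)*(-2*1)) + 5 = (53 + 8*(-2)) + 5 = (53 - 16) + 5 = 37 + 5 = 42)
-53*K + A = -53*42 - 108 = -2226 - 108 = -2334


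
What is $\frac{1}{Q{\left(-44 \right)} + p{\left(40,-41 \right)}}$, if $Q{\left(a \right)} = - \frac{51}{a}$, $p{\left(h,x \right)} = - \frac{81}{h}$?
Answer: $- \frac{440}{381} \approx -1.1549$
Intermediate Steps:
$\frac{1}{Q{\left(-44 \right)} + p{\left(40,-41 \right)}} = \frac{1}{- \frac{51}{-44} - \frac{81}{40}} = \frac{1}{\left(-51\right) \left(- \frac{1}{44}\right) - \frac{81}{40}} = \frac{1}{\frac{51}{44} - \frac{81}{40}} = \frac{1}{- \frac{381}{440}} = - \frac{440}{381}$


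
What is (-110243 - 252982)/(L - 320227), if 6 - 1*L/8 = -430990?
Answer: -363225/3127741 ≈ -0.11613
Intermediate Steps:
L = 3447968 (L = 48 - 8*(-430990) = 48 + 3447920 = 3447968)
(-110243 - 252982)/(L - 320227) = (-110243 - 252982)/(3447968 - 320227) = -363225/3127741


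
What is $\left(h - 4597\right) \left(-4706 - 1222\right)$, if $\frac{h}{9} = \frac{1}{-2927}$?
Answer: $\frac{79763777184}{2927} \approx 2.7251 \cdot 10^{7}$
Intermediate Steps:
$h = - \frac{9}{2927}$ ($h = \frac{9}{-2927} = 9 \left(- \frac{1}{2927}\right) = - \frac{9}{2927} \approx -0.0030748$)
$\left(h - 4597\right) \left(-4706 - 1222\right) = \left(- \frac{9}{2927} - 4597\right) \left(-4706 - 1222\right) = \left(- \frac{13455428}{2927}\right) \left(-5928\right) = \frac{79763777184}{2927}$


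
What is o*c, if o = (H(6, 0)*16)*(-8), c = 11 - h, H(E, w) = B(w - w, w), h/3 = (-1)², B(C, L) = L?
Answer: 0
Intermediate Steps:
h = 3 (h = 3*(-1)² = 3*1 = 3)
H(E, w) = w
c = 8 (c = 11 - 1*3 = 11 - 3 = 8)
o = 0 (o = (0*16)*(-8) = 0*(-8) = 0)
o*c = 0*8 = 0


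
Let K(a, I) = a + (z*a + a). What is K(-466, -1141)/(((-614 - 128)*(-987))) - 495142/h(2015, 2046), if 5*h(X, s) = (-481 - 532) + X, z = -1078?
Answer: -151049475209/61151559 ≈ -2470.1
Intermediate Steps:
h(X, s) = -1013/5 + X/5 (h(X, s) = ((-481 - 532) + X)/5 = (-1013 + X)/5 = -1013/5 + X/5)
K(a, I) = -1076*a (K(a, I) = a + (-1078*a + a) = a - 1077*a = -1076*a)
K(-466, -1141)/(((-614 - 128)*(-987))) - 495142/h(2015, 2046) = (-1076*(-466))/(((-614 - 128)*(-987))) - 495142/(-1013/5 + (⅕)*2015) = 501416/((-742*(-987))) - 495142/(-1013/5 + 403) = 501416/732354 - 495142/1002/5 = 501416*(1/732354) - 495142*5/1002 = 250708/366177 - 1237855/501 = -151049475209/61151559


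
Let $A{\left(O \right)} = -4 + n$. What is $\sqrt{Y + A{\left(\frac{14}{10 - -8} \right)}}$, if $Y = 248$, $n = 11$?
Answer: $\sqrt{255} \approx 15.969$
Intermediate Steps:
$A{\left(O \right)} = 7$ ($A{\left(O \right)} = -4 + 11 = 7$)
$\sqrt{Y + A{\left(\frac{14}{10 - -8} \right)}} = \sqrt{248 + 7} = \sqrt{255}$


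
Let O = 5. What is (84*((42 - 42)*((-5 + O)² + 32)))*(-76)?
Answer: 0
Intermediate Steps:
(84*((42 - 42)*((-5 + O)² + 32)))*(-76) = (84*((42 - 42)*((-5 + 5)² + 32)))*(-76) = (84*(0*(0² + 32)))*(-76) = (84*(0*(0 + 32)))*(-76) = (84*(0*32))*(-76) = (84*0)*(-76) = 0*(-76) = 0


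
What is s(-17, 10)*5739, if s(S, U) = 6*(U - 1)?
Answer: 309906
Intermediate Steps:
s(S, U) = -6 + 6*U (s(S, U) = 6*(-1 + U) = -6 + 6*U)
s(-17, 10)*5739 = (-6 + 6*10)*5739 = (-6 + 60)*5739 = 54*5739 = 309906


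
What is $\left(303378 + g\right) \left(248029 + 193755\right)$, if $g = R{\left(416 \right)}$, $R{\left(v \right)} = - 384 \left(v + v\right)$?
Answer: $-7117140240$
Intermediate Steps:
$R{\left(v \right)} = - 768 v$ ($R{\left(v \right)} = - 384 \cdot 2 v = - 768 v$)
$g = -319488$ ($g = \left(-768\right) 416 = -319488$)
$\left(303378 + g\right) \left(248029 + 193755\right) = \left(303378 - 319488\right) \left(248029 + 193755\right) = \left(-16110\right) 441784 = -7117140240$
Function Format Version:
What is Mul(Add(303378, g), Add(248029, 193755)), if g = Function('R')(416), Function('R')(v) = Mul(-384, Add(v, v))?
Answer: -7117140240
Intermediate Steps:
Function('R')(v) = Mul(-768, v) (Function('R')(v) = Mul(-384, Mul(2, v)) = Mul(-768, v))
g = -319488 (g = Mul(-768, 416) = -319488)
Mul(Add(303378, g), Add(248029, 193755)) = Mul(Add(303378, -319488), Add(248029, 193755)) = Mul(-16110, 441784) = -7117140240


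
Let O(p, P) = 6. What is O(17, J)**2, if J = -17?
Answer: 36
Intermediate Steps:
O(17, J)**2 = 6**2 = 36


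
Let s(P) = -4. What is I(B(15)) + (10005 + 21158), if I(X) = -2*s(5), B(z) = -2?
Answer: 31171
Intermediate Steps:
I(X) = 8 (I(X) = -2*(-4) = 8)
I(B(15)) + (10005 + 21158) = 8 + (10005 + 21158) = 8 + 31163 = 31171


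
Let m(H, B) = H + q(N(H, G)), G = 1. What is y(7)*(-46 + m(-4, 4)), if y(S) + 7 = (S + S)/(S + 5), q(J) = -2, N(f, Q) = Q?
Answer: 910/3 ≈ 303.33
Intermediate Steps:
m(H, B) = -2 + H (m(H, B) = H - 2 = -2 + H)
y(S) = -7 + 2*S/(5 + S) (y(S) = -7 + (S + S)/(S + 5) = -7 + (2*S)/(5 + S) = -7 + 2*S/(5 + S))
y(7)*(-46 + m(-4, 4)) = (5*(-7 - 1*7)/(5 + 7))*(-46 + (-2 - 4)) = (5*(-7 - 7)/12)*(-46 - 6) = (5*(1/12)*(-14))*(-52) = -35/6*(-52) = 910/3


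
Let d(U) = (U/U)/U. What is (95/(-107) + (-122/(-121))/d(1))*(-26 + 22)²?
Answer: 24944/12947 ≈ 1.9266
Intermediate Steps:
d(U) = 1/U
(95/(-107) + (-122/(-121))/d(1))*(-26 + 22)² = (95/(-107) + (-122/(-121))/(1/1))*(-26 + 22)² = (95*(-1/107) - 122*(-1/121)/1)*(-4)² = (-95/107 + (122/121)*1)*16 = (-95/107 + 122/121)*16 = (1559/12947)*16 = 24944/12947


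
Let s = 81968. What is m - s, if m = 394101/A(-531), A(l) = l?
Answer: -4879901/59 ≈ -82710.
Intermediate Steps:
m = -43789/59 (m = 394101/(-531) = 394101*(-1/531) = -43789/59 ≈ -742.19)
m - s = -43789/59 - 1*81968 = -43789/59 - 81968 = -4879901/59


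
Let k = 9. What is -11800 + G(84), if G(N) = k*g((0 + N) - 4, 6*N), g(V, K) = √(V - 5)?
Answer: -11800 + 45*√3 ≈ -11722.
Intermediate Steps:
g(V, K) = √(-5 + V)
G(N) = 9*√(-9 + N) (G(N) = 9*√(-5 + ((0 + N) - 4)) = 9*√(-5 + (N - 4)) = 9*√(-5 + (-4 + N)) = 9*√(-9 + N))
-11800 + G(84) = -11800 + 9*√(-9 + 84) = -11800 + 9*√75 = -11800 + 9*(5*√3) = -11800 + 45*√3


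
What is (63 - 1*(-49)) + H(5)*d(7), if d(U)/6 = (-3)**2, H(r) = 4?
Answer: 328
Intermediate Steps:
d(U) = 54 (d(U) = 6*(-3)**2 = 6*9 = 54)
(63 - 1*(-49)) + H(5)*d(7) = (63 - 1*(-49)) + 4*54 = (63 + 49) + 216 = 112 + 216 = 328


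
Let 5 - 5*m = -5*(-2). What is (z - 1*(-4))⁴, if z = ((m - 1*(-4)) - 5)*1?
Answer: 16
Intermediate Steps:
m = -1 (m = 1 - (-1)*(-2) = 1 - ⅕*10 = 1 - 2 = -1)
z = -2 (z = ((-1 - 1*(-4)) - 5)*1 = ((-1 + 4) - 5)*1 = (3 - 5)*1 = -2*1 = -2)
(z - 1*(-4))⁴ = (-2 - 1*(-4))⁴ = (-2 + 4)⁴ = 2⁴ = 16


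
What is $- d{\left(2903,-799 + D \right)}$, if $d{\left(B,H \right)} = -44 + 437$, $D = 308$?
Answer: $-393$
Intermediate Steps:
$d{\left(B,H \right)} = 393$
$- d{\left(2903,-799 + D \right)} = \left(-1\right) 393 = -393$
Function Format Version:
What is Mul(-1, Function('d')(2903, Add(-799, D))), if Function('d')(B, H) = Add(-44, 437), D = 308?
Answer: -393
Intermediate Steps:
Function('d')(B, H) = 393
Mul(-1, Function('d')(2903, Add(-799, D))) = Mul(-1, 393) = -393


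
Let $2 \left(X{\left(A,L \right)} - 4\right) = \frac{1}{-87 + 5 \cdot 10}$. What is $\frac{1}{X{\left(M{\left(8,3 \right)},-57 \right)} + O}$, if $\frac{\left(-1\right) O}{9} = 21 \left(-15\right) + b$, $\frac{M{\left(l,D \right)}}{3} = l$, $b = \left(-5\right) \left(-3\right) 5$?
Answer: $\frac{74}{160135} \approx 0.00046211$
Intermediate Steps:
$b = 75$ ($b = 15 \cdot 5 = 75$)
$M{\left(l,D \right)} = 3 l$
$X{\left(A,L \right)} = \frac{295}{74}$ ($X{\left(A,L \right)} = 4 + \frac{1}{2 \left(-87 + 5 \cdot 10\right)} = 4 + \frac{1}{2 \left(-87 + 50\right)} = 4 + \frac{1}{2 \left(-37\right)} = 4 + \frac{1}{2} \left(- \frac{1}{37}\right) = 4 - \frac{1}{74} = \frac{295}{74}$)
$O = 2160$ ($O = - 9 \left(21 \left(-15\right) + 75\right) = - 9 \left(-315 + 75\right) = \left(-9\right) \left(-240\right) = 2160$)
$\frac{1}{X{\left(M{\left(8,3 \right)},-57 \right)} + O} = \frac{1}{\frac{295}{74} + 2160} = \frac{1}{\frac{160135}{74}} = \frac{74}{160135}$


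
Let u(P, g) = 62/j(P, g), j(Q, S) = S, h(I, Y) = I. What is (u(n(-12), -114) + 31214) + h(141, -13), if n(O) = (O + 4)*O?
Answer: 1787204/57 ≈ 31354.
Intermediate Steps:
n(O) = O*(4 + O) (n(O) = (4 + O)*O = O*(4 + O))
u(P, g) = 62/g
(u(n(-12), -114) + 31214) + h(141, -13) = (62/(-114) + 31214) + 141 = (62*(-1/114) + 31214) + 141 = (-31/57 + 31214) + 141 = 1779167/57 + 141 = 1787204/57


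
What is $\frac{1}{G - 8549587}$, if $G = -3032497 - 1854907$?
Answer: $- \frac{1}{13436991} \approx -7.4421 \cdot 10^{-8}$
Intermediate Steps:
$G = -4887404$
$\frac{1}{G - 8549587} = \frac{1}{-4887404 - 8549587} = \frac{1}{-13436991} = - \frac{1}{13436991}$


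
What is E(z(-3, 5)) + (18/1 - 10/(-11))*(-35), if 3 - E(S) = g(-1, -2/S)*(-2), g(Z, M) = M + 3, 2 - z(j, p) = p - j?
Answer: -21521/33 ≈ -652.15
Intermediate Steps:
z(j, p) = 2 + j - p (z(j, p) = 2 - (p - j) = 2 + (j - p) = 2 + j - p)
g(Z, M) = 3 + M
E(S) = 9 - 4/S (E(S) = 3 - (3 - 2/S)*(-2) = 3 - (-6 + 4/S) = 3 + (6 - 4/S) = 9 - 4/S)
E(z(-3, 5)) + (18/1 - 10/(-11))*(-35) = (9 - 4/(2 - 3 - 1*5)) + (18/1 - 10/(-11))*(-35) = (9 - 4/(2 - 3 - 5)) + (18*1 - 10*(-1/11))*(-35) = (9 - 4/(-6)) + (18 + 10/11)*(-35) = (9 - 4*(-⅙)) + (208/11)*(-35) = (9 + ⅔) - 7280/11 = 29/3 - 7280/11 = -21521/33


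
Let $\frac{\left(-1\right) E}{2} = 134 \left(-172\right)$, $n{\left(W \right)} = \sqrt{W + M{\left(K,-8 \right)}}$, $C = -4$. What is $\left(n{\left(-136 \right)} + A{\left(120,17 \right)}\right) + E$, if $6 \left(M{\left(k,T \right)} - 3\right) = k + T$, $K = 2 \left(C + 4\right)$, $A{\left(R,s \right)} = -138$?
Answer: $45958 + \frac{i \sqrt{1209}}{3} \approx 45958.0 + 11.59 i$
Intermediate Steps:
$K = 0$ ($K = 2 \left(-4 + 4\right) = 2 \cdot 0 = 0$)
$M{\left(k,T \right)} = 3 + \frac{T}{6} + \frac{k}{6}$ ($M{\left(k,T \right)} = 3 + \frac{k + T}{6} = 3 + \frac{T + k}{6} = 3 + \left(\frac{T}{6} + \frac{k}{6}\right) = 3 + \frac{T}{6} + \frac{k}{6}$)
$n{\left(W \right)} = \sqrt{\frac{5}{3} + W}$ ($n{\left(W \right)} = \sqrt{W + \left(3 + \frac{1}{6} \left(-8\right) + \frac{1}{6} \cdot 0\right)} = \sqrt{W + \left(3 - \frac{4}{3} + 0\right)} = \sqrt{W + \frac{5}{3}} = \sqrt{\frac{5}{3} + W}$)
$E = 46096$ ($E = - 2 \cdot 134 \left(-172\right) = \left(-2\right) \left(-23048\right) = 46096$)
$\left(n{\left(-136 \right)} + A{\left(120,17 \right)}\right) + E = \left(\frac{\sqrt{15 + 9 \left(-136\right)}}{3} - 138\right) + 46096 = \left(\frac{\sqrt{15 - 1224}}{3} - 138\right) + 46096 = \left(\frac{\sqrt{-1209}}{3} - 138\right) + 46096 = \left(\frac{i \sqrt{1209}}{3} - 138\right) + 46096 = \left(-138 + \frac{i \sqrt{1209}}{3}\right) + 46096 = 45958 + \frac{i \sqrt{1209}}{3}$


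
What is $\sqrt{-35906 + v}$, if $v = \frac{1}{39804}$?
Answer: $\frac{i \sqrt{14221993311273}}{19902} \approx 189.49 i$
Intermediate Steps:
$v = \frac{1}{39804} \approx 2.5123 \cdot 10^{-5}$
$\sqrt{-35906 + v} = \sqrt{-35906 + \frac{1}{39804}} = \sqrt{- \frac{1429202423}{39804}} = \frac{i \sqrt{14221993311273}}{19902}$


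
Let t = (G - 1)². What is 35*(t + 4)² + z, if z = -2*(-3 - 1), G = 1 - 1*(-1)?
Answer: 883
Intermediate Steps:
G = 2 (G = 1 + 1 = 2)
t = 1 (t = (2 - 1)² = 1² = 1)
z = 8 (z = -2*(-4) = 8)
35*(t + 4)² + z = 35*(1 + 4)² + 8 = 35*5² + 8 = 35*25 + 8 = 875 + 8 = 883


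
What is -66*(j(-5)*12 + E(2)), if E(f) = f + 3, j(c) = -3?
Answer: 2046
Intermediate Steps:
E(f) = 3 + f
-66*(j(-5)*12 + E(2)) = -66*(-3*12 + (3 + 2)) = -66*(-36 + 5) = -66*(-31) = 2046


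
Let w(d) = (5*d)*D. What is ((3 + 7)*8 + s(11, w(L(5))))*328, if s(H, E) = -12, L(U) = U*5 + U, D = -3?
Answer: 22304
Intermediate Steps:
L(U) = 6*U (L(U) = 5*U + U = 6*U)
w(d) = -15*d (w(d) = (5*d)*(-3) = -15*d)
((3 + 7)*8 + s(11, w(L(5))))*328 = ((3 + 7)*8 - 12)*328 = (10*8 - 12)*328 = (80 - 12)*328 = 68*328 = 22304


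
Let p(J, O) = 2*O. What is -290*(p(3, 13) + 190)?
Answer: -62640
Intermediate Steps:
-290*(p(3, 13) + 190) = -290*(2*13 + 190) = -290*(26 + 190) = -290*216 = -62640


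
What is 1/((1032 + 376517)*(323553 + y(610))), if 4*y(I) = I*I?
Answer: 1/157278607322 ≈ 6.3581e-12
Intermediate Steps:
y(I) = I²/4 (y(I) = (I*I)/4 = I²/4)
1/((1032 + 376517)*(323553 + y(610))) = 1/((1032 + 376517)*(323553 + (¼)*610²)) = 1/(377549*(323553 + (¼)*372100)) = 1/(377549*(323553 + 93025)) = 1/(377549*416578) = 1/157278607322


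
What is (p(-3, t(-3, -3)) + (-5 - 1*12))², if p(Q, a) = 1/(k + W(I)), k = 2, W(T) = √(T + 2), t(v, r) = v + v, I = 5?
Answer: 2816/9 - 106*√7/9 ≈ 281.73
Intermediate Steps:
t(v, r) = 2*v
W(T) = √(2 + T)
p(Q, a) = 1/(2 + √7) (p(Q, a) = 1/(2 + √(2 + 5)) = 1/(2 + √7))
(p(-3, t(-3, -3)) + (-5 - 1*12))² = ((-⅔ + √7/3) + (-5 - 1*12))² = ((-⅔ + √7/3) + (-5 - 12))² = ((-⅔ + √7/3) - 17)² = (-53/3 + √7/3)²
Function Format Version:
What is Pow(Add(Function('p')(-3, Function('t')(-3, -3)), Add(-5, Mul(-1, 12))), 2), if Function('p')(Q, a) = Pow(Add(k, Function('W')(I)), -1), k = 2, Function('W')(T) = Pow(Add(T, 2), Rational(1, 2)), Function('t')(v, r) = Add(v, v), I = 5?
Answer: Add(Rational(2816, 9), Mul(Rational(-106, 9), Pow(7, Rational(1, 2)))) ≈ 281.73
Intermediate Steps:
Function('t')(v, r) = Mul(2, v)
Function('W')(T) = Pow(Add(2, T), Rational(1, 2))
Function('p')(Q, a) = Pow(Add(2, Pow(7, Rational(1, 2))), -1) (Function('p')(Q, a) = Pow(Add(2, Pow(Add(2, 5), Rational(1, 2))), -1) = Pow(Add(2, Pow(7, Rational(1, 2))), -1))
Pow(Add(Function('p')(-3, Function('t')(-3, -3)), Add(-5, Mul(-1, 12))), 2) = Pow(Add(Add(Rational(-2, 3), Mul(Rational(1, 3), Pow(7, Rational(1, 2)))), Add(-5, Mul(-1, 12))), 2) = Pow(Add(Add(Rational(-2, 3), Mul(Rational(1, 3), Pow(7, Rational(1, 2)))), Add(-5, -12)), 2) = Pow(Add(Add(Rational(-2, 3), Mul(Rational(1, 3), Pow(7, Rational(1, 2)))), -17), 2) = Pow(Add(Rational(-53, 3), Mul(Rational(1, 3), Pow(7, Rational(1, 2)))), 2)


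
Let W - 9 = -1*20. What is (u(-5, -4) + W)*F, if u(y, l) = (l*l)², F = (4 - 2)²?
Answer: 980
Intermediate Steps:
F = 4 (F = 2² = 4)
W = -11 (W = 9 - 1*20 = 9 - 20 = -11)
u(y, l) = l⁴ (u(y, l) = (l²)² = l⁴)
(u(-5, -4) + W)*F = ((-4)⁴ - 11)*4 = (256 - 11)*4 = 245*4 = 980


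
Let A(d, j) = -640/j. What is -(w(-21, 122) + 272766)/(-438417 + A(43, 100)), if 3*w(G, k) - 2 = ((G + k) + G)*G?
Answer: 4083100/6576351 ≈ 0.62088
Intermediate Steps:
w(G, k) = ⅔ + G*(k + 2*G)/3 (w(G, k) = ⅔ + (((G + k) + G)*G)/3 = ⅔ + ((k + 2*G)*G)/3 = ⅔ + (G*(k + 2*G))/3 = ⅔ + G*(k + 2*G)/3)
-(w(-21, 122) + 272766)/(-438417 + A(43, 100)) = -((⅔ + (⅔)*(-21)² + (⅓)*(-21)*122) + 272766)/(-438417 - 640/100) = -((⅔ + (⅔)*441 - 854) + 272766)/(-438417 - 640*1/100) = -((⅔ + 294 - 854) + 272766)/(-438417 - 32/5) = -(-1678/3 + 272766)/(-2192117/5) = -816620*(-5)/(3*2192117) = -1*(-4083100/6576351) = 4083100/6576351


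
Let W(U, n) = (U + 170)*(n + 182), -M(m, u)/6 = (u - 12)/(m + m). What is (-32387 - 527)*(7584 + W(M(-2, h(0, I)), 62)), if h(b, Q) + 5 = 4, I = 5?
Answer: -1458287684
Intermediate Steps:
h(b, Q) = -1 (h(b, Q) = -5 + 4 = -1)
M(m, u) = -3*(-12 + u)/m (M(m, u) = -6*(u - 12)/(m + m) = -6*(-12 + u)/(2*m) = -6*(-12 + u)*1/(2*m) = -3*(-12 + u)/m)
W(U, n) = (170 + U)*(182 + n)
(-32387 - 527)*(7584 + W(M(-2, h(0, I)), 62)) = (-32387 - 527)*(7584 + (30940 + 170*62 + 182*(3*(12 - 1*(-1))/(-2)) + (3*(12 - 1*(-1))/(-2))*62)) = -32914*(7584 + (30940 + 10540 + 182*(3*(-½)*(12 + 1)) + (3*(-½)*(12 + 1))*62)) = -32914*(7584 + (30940 + 10540 + 182*(3*(-½)*13) + (3*(-½)*13)*62)) = -32914*(7584 + (30940 + 10540 + 182*(-39/2) - 39/2*62)) = -32914*(7584 + (30940 + 10540 - 3549 - 1209)) = -32914*(7584 + 36722) = -32914*44306 = -1458287684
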